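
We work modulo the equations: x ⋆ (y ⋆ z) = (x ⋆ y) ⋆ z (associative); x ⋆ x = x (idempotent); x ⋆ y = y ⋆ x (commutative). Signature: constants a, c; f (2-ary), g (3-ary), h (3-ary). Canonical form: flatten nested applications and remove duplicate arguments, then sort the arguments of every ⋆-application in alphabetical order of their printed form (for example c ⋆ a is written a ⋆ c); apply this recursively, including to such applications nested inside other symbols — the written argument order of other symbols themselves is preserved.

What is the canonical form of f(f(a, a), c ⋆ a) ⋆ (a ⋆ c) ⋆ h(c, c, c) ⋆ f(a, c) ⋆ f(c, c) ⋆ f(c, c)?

Un-nest:  f(f(a, a), c ⋆ a) ⋆ a ⋆ c ⋆ h(c, c, c) ⋆ f(a, c) ⋆ f(c, c) ⋆ f(c, c)
Canonicalize subterm:  f(f(a, a), c ⋆ a)  →  f(f(a, a), a ⋆ c)
Idempotence:  drop duplicate f(c, c)
Sort arguments:  a ⋆ c ⋆ f(a, c) ⋆ f(c, c) ⋆ f(f(a, a), a ⋆ c) ⋆ h(c, c, c)

Answer: a ⋆ c ⋆ f(a, c) ⋆ f(c, c) ⋆ f(f(a, a), a ⋆ c) ⋆ h(c, c, c)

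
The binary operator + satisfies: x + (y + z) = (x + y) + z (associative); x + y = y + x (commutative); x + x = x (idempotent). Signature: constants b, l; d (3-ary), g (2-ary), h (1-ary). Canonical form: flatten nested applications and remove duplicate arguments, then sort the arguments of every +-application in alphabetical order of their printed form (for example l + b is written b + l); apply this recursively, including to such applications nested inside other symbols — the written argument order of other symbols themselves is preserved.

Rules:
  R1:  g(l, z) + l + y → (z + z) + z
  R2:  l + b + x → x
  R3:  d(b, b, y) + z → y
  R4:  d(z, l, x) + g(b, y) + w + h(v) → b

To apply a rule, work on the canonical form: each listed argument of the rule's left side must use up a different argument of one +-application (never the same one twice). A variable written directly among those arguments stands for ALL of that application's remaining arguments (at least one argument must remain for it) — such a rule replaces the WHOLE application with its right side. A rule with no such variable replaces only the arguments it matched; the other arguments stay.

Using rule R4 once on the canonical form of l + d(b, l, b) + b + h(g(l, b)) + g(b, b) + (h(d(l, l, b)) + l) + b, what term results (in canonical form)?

Canonical form:  b + d(b, l, b) + g(b, b) + h(d(l, l, b)) + h(g(l, b)) + l
Apply R4:  consuming d(b, l, b), g(b, b), h(d(l, l, b));  v := d(l, l, b), w := b + h(g(l, b)) + l, x := b, y := b, z := b
Every leftover argument binds to the variable; the entire application is replaced.
Result:  b

Answer: b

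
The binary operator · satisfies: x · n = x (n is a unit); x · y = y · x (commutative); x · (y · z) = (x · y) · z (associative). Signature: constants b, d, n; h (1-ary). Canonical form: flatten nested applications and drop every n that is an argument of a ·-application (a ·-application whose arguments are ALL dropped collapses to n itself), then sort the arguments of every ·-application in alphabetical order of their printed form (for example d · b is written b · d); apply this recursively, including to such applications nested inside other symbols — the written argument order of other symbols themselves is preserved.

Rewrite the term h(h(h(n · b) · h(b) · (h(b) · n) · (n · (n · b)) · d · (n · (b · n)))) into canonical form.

Answer: h(h(b · b · d · h(b) · h(b) · h(b)))

Derivation:
Descend into:  h(n · b) · h(b) · (h(b) · n) · (n · (n · b)) · d · (n · (b · n))
Merge nested applications:  h(n · b) · h(b) · h(b) · n · n · n · b · d · n · b · n
Inside:  h(n · b)  →  h(b)
Drop the unit:  drop n (×5)
Sort arguments:  b · b · d · h(b) · h(b) · h(b)
Rebuild:  h(h(b · b · d · h(b) · h(b) · h(b)))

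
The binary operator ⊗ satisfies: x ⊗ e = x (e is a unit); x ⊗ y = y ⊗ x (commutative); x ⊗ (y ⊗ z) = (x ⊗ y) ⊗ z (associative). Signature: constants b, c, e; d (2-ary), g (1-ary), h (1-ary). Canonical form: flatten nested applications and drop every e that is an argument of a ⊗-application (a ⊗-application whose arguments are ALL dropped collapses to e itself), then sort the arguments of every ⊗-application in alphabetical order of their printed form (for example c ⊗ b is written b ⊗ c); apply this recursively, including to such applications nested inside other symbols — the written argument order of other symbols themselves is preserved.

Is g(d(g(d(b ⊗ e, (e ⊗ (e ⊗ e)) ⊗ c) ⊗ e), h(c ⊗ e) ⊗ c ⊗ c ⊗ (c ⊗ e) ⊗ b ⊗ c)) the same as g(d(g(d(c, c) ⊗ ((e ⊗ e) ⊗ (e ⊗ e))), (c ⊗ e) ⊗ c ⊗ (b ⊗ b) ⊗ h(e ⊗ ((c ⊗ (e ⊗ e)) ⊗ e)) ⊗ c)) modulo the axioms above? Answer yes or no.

Left:  g(d(g(d(b ⊗ e, (e ⊗ (e ⊗ e)) ⊗ c) ⊗ e), h(c ⊗ e) ⊗ c ⊗ c ⊗ (c ⊗ e) ⊗ b ⊗ c))
  Work inside:  d(b ⊗ e, (e ⊗ (e ⊗ e)) ⊗ c) ⊗ e
  Canonicalize subterm:  d(b ⊗ e, (e ⊗ (e ⊗ e)) ⊗ c)  →  d(b, c)
  Unit:  drop e
  Order the arguments:  d(b, c)
  Rebuild:  g(d(g(d(b, c)), b ⊗ c ⊗ c ⊗ c ⊗ c ⊗ h(c)))
Right:  g(d(g(d(c, c) ⊗ ((e ⊗ e) ⊗ (e ⊗ e))), (c ⊗ e) ⊗ c ⊗ (b ⊗ b) ⊗ h(e ⊗ ((c ⊗ (e ⊗ e)) ⊗ e)) ⊗ c))
  Focus inside:  (c ⊗ e) ⊗ c ⊗ (b ⊗ b) ⊗ h(e ⊗ ((c ⊗ (e ⊗ e)) ⊗ e)) ⊗ c
  Flatten:  c ⊗ e ⊗ c ⊗ b ⊗ b ⊗ h(e ⊗ ((c ⊗ (e ⊗ e)) ⊗ e)) ⊗ c
  Inside:  h(e ⊗ ((c ⊗ (e ⊗ e)) ⊗ e))  →  h(c)
  Units out:  drop e
  Sort arguments:  b ⊗ b ⊗ c ⊗ c ⊗ c ⊗ h(c)
  Put back:  g(d(g(d(c, c)), b ⊗ b ⊗ c ⊗ c ⊗ c ⊗ h(c)))

Answer: no — g(d(g(d(b, c)), b ⊗ c ⊗ c ⊗ c ⊗ c ⊗ h(c))) vs g(d(g(d(c, c)), b ⊗ b ⊗ c ⊗ c ⊗ c ⊗ h(c)))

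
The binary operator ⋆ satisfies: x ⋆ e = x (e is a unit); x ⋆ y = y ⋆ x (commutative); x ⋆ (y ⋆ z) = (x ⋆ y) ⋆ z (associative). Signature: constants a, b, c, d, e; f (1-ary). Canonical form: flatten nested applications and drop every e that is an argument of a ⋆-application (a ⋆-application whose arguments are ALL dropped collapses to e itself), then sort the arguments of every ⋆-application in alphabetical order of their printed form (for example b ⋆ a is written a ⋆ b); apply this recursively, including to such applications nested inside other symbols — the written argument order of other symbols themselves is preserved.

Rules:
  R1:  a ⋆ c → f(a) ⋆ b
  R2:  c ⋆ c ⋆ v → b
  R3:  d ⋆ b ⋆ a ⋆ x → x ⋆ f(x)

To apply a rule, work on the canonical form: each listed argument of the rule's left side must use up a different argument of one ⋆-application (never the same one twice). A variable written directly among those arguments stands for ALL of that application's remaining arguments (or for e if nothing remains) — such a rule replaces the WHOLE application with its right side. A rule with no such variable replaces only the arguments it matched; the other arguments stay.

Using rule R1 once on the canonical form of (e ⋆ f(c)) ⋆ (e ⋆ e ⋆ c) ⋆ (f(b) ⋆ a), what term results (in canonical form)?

Answer: b ⋆ f(a) ⋆ f(b) ⋆ f(c)

Derivation:
Canonical form:  a ⋆ c ⋆ f(b) ⋆ f(c)
Apply R1:  consuming a, c
New term:  b ⋆ f(a) ⋆ f(b) ⋆ f(c)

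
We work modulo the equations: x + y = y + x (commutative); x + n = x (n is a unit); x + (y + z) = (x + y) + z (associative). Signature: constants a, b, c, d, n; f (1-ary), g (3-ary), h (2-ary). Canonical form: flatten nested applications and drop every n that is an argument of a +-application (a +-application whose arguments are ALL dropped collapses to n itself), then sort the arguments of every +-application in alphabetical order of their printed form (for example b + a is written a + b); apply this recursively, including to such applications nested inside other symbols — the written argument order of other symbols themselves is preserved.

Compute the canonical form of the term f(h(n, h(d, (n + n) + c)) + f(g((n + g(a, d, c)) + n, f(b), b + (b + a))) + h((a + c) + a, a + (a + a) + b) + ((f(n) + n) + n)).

Work inside:  h(n, h(d, (n + n) + c)) + f(g((n + g(a, d, c)) + n, f(b), b + (b + a))) + h((a + c) + a, a + (a + a) + b) + ((f(n) + n) + n)
Merge nested applications:  h(n, h(d, (n + n) + c)) + f(g((n + g(a, d, c)) + n, f(b), b + (b + a))) + h((a + c) + a, a + (a + a) + b) + f(n) + n + n
Canonicalize subterm:  h(n, h(d, (n + n) + c))  →  h(n, h(d, c))
Simplify inside:  f(g((n + g(a, d, c)) + n, f(b), b + (b + a)))  →  f(g(g(a, d, c), f(b), a + b + b))
Canonicalize subterm:  h((a + c) + a, a + (a + a) + b)  →  h(a + a + c, a + a + a + b)
Drop the unit:  drop n (×2)
Sort:  f(g(g(a, d, c), f(b), a + b + b)) + f(n) + h(a + a + c, a + a + a + b) + h(n, h(d, c))
Put back:  f(f(g(g(a, d, c), f(b), a + b + b)) + f(n) + h(a + a + c, a + a + a + b) + h(n, h(d, c)))

Answer: f(f(g(g(a, d, c), f(b), a + b + b)) + f(n) + h(a + a + c, a + a + a + b) + h(n, h(d, c)))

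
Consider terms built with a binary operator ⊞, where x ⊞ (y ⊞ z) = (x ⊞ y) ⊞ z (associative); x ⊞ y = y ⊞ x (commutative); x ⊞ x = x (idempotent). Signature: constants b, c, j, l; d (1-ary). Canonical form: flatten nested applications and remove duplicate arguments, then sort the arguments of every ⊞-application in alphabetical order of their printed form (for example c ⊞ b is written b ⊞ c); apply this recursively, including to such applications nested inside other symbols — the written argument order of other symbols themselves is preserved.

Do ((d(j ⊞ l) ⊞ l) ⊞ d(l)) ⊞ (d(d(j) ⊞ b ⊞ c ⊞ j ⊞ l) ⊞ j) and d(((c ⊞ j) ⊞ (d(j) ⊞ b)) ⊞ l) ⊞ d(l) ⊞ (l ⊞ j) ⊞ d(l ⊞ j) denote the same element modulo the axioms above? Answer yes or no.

Answer: yes — both canonical forms are d(b ⊞ c ⊞ d(j) ⊞ j ⊞ l) ⊞ d(j ⊞ l) ⊞ d(l) ⊞ j ⊞ l

Derivation:
Left:  ((d(j ⊞ l) ⊞ l) ⊞ d(l)) ⊞ (d(d(j) ⊞ b ⊞ c ⊞ j ⊞ l) ⊞ j)
  Merge nested applications:  d(j ⊞ l) ⊞ l ⊞ d(l) ⊞ d(d(j) ⊞ b ⊞ c ⊞ j ⊞ l) ⊞ j
  Simplify inside:  d(d(j) ⊞ b ⊞ c ⊞ j ⊞ l)  →  d(b ⊞ c ⊞ d(j) ⊞ j ⊞ l)
  Order the arguments:  d(b ⊞ c ⊞ d(j) ⊞ j ⊞ l) ⊞ d(j ⊞ l) ⊞ d(l) ⊞ j ⊞ l
Right:  d(((c ⊞ j) ⊞ (d(j) ⊞ b)) ⊞ l) ⊞ d(l) ⊞ (l ⊞ j) ⊞ d(l ⊞ j)
  Un-nest:  d(((c ⊞ j) ⊞ (d(j) ⊞ b)) ⊞ l) ⊞ d(l) ⊞ l ⊞ j ⊞ d(l ⊞ j)
  Inside:  d(((c ⊞ j) ⊞ (d(j) ⊞ b)) ⊞ l)  →  d(b ⊞ c ⊞ d(j) ⊞ j ⊞ l)
  Simplify inside:  d(l ⊞ j)  →  d(j ⊞ l)
  Order the arguments:  d(b ⊞ c ⊞ d(j) ⊞ j ⊞ l) ⊞ d(j ⊞ l) ⊞ d(l) ⊞ j ⊞ l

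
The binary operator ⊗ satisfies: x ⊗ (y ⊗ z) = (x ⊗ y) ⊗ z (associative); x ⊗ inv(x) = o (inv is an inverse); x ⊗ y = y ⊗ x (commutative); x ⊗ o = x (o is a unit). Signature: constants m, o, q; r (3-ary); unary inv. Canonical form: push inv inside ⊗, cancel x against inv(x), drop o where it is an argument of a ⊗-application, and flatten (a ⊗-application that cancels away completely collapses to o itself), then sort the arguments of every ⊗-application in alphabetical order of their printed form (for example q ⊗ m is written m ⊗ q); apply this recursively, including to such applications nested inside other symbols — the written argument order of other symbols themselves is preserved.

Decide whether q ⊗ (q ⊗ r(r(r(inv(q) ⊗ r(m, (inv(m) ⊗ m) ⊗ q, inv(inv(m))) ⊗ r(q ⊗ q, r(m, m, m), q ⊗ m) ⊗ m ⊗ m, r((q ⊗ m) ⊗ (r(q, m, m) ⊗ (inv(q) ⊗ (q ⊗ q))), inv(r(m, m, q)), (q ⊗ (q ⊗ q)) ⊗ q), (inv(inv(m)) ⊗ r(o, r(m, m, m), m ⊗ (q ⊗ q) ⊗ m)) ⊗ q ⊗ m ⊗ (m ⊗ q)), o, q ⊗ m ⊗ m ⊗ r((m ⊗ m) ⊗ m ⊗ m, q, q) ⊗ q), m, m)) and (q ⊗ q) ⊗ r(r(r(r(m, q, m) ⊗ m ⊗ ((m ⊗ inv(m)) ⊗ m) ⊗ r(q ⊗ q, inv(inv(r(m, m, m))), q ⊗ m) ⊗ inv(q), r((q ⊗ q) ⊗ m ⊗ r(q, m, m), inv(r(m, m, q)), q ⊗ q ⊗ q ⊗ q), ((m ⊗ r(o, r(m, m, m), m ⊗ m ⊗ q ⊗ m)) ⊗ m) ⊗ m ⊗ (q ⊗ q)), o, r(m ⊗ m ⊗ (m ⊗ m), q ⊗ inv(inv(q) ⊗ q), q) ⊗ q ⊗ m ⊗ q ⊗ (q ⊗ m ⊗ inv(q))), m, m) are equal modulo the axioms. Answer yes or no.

Left:  q ⊗ (q ⊗ r(r(r(inv(q) ⊗ r(m, (inv(m) ⊗ m) ⊗ q, inv(inv(m))) ⊗ r(q ⊗ q, r(m, m, m), q ⊗ m) ⊗ m ⊗ m, r((q ⊗ m) ⊗ (r(q, m, m) ⊗ (inv(q) ⊗ (q ⊗ q))), inv(r(m, m, q)), (q ⊗ (q ⊗ q)) ⊗ q), (inv(inv(m)) ⊗ r(o, r(m, m, m), m ⊗ (q ⊗ q) ⊗ m)) ⊗ q ⊗ m ⊗ (m ⊗ q)), o, q ⊗ m ⊗ m ⊗ r((m ⊗ m) ⊗ m ⊗ m, q, q) ⊗ q), m, m))
  Push inv inside:  distribute inv over ⊗ and collapse double inv
  Combine occurrences:  q ⊗ q ⊗ r(r(r(inv(q) ⊗ m ⊗ m ⊗ r(m, q, m) ⊗ r(q ⊗ q, r(m, m, m), m ⊗ q), r(m ⊗ q ⊗ q ⊗ r(q, m, m), inv(r(m, m, q)), q ⊗ q ⊗ q ⊗ q), m ⊗ m ⊗ m ⊗ q ⊗ q ⊗ r(o, r(m, m, m), m ⊗ m ⊗ q ⊗ q)), o, m ⊗ m ⊗ q ⊗ q ⊗ r(m ⊗ m ⊗ m ⊗ m, q, q)), m, m)
Right:  (q ⊗ q) ⊗ r(r(r(r(m, q, m) ⊗ m ⊗ ((m ⊗ inv(m)) ⊗ m) ⊗ r(q ⊗ q, inv(inv(r(m, m, m))), q ⊗ m) ⊗ inv(q), r((q ⊗ q) ⊗ m ⊗ r(q, m, m), inv(r(m, m, q)), q ⊗ q ⊗ q ⊗ q), ((m ⊗ r(o, r(m, m, m), m ⊗ m ⊗ q ⊗ m)) ⊗ m) ⊗ m ⊗ (q ⊗ q)), o, r(m ⊗ m ⊗ (m ⊗ m), q ⊗ inv(inv(q) ⊗ q), q) ⊗ q ⊗ m ⊗ q ⊗ (q ⊗ m ⊗ inv(q))), m, m)
  Push inv inside:  distribute inv over ⊗ and collapse double inv
  Combine occurrences:  q ⊗ q ⊗ r(r(r(inv(q) ⊗ m ⊗ m ⊗ r(m, q, m) ⊗ r(q ⊗ q, r(m, m, m), m ⊗ q), r(m ⊗ q ⊗ q ⊗ r(q, m, m), inv(r(m, m, q)), q ⊗ q ⊗ q ⊗ q), m ⊗ m ⊗ m ⊗ q ⊗ q ⊗ r(o, r(m, m, m), m ⊗ m ⊗ m ⊗ q)), o, m ⊗ m ⊗ q ⊗ q ⊗ r(m ⊗ m ⊗ m ⊗ m, q, q)), m, m)

Answer: no — q ⊗ q ⊗ r(r(r(inv(q) ⊗ m ⊗ m ⊗ r(m, q, m) ⊗ r(q ⊗ q, r(m, m, m), m ⊗ q), r(m ⊗ q ⊗ q ⊗ r(q, m, m), inv(r(m, m, q)), q ⊗ q ⊗ q ⊗ q), m ⊗ m ⊗ m ⊗ q ⊗ q ⊗ r(o, r(m, m, m), m ⊗ m ⊗ q ⊗ q)), o, m ⊗ m ⊗ q ⊗ q ⊗ r(m ⊗ m ⊗ m ⊗ m, q, q)), m, m) vs q ⊗ q ⊗ r(r(r(inv(q) ⊗ m ⊗ m ⊗ r(m, q, m) ⊗ r(q ⊗ q, r(m, m, m), m ⊗ q), r(m ⊗ q ⊗ q ⊗ r(q, m, m), inv(r(m, m, q)), q ⊗ q ⊗ q ⊗ q), m ⊗ m ⊗ m ⊗ q ⊗ q ⊗ r(o, r(m, m, m), m ⊗ m ⊗ m ⊗ q)), o, m ⊗ m ⊗ q ⊗ q ⊗ r(m ⊗ m ⊗ m ⊗ m, q, q)), m, m)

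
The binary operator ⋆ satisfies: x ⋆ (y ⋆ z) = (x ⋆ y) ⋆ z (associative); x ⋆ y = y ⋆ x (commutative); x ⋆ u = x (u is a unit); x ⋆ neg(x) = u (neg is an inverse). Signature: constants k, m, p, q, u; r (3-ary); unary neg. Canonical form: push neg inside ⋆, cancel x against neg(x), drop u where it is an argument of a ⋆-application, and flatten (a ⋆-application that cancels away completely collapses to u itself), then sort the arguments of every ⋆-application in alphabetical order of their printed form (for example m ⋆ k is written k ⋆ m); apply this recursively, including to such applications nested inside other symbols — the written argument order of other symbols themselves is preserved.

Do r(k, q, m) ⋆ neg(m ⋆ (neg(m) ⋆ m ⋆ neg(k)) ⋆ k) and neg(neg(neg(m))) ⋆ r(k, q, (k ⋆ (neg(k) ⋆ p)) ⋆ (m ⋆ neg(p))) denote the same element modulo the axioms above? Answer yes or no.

Left:  r(k, q, m) ⋆ neg(m ⋆ (neg(m) ⋆ m ⋆ neg(k)) ⋆ k)
  Push neg inside:  distribute neg over ⋆ and collapse double neg
  Cancel inverse pairs:  k cancels
  Combine occurrences:  r(k, q, m) ⋆ neg(m)
  Order the arguments:  neg(m) ⋆ r(k, q, m)
Right:  neg(neg(neg(m))) ⋆ r(k, q, (k ⋆ (neg(k) ⋆ p)) ⋆ (m ⋆ neg(p)))
  Push neg inside:  distribute neg over ⋆ and collapse double neg
  Combine occurrences:  neg(m) ⋆ r(k, q, m)

Answer: yes — both canonical forms are neg(m) ⋆ r(k, q, m)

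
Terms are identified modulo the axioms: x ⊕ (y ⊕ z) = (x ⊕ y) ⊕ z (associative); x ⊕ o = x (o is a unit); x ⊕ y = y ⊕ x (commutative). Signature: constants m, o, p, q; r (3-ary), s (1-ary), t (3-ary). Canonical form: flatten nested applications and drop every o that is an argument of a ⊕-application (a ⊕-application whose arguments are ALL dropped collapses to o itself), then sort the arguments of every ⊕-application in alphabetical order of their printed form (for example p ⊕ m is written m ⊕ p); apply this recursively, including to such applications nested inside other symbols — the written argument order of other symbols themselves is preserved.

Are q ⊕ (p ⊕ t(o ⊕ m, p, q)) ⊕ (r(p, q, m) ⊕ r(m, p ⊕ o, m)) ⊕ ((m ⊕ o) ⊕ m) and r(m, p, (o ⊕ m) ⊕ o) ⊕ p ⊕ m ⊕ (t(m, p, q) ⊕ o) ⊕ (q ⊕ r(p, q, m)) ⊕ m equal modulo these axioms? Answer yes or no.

Left:  q ⊕ (p ⊕ t(o ⊕ m, p, q)) ⊕ (r(p, q, m) ⊕ r(m, p ⊕ o, m)) ⊕ ((m ⊕ o) ⊕ m)
  Merge nested applications:  q ⊕ p ⊕ t(o ⊕ m, p, q) ⊕ r(p, q, m) ⊕ r(m, p ⊕ o, m) ⊕ m ⊕ o ⊕ m
  Canonicalize subterm:  t(o ⊕ m, p, q)  →  t(m, p, q)
  Inside:  r(m, p ⊕ o, m)  →  r(m, p, m)
  Drop the unit:  drop o
  Sort arguments:  m ⊕ m ⊕ p ⊕ q ⊕ r(m, p, m) ⊕ r(p, q, m) ⊕ t(m, p, q)
Right:  r(m, p, (o ⊕ m) ⊕ o) ⊕ p ⊕ m ⊕ (t(m, p, q) ⊕ o) ⊕ (q ⊕ r(p, q, m)) ⊕ m
  Un-nest:  r(m, p, (o ⊕ m) ⊕ o) ⊕ p ⊕ m ⊕ t(m, p, q) ⊕ o ⊕ q ⊕ r(p, q, m) ⊕ m
  Simplify inside:  r(m, p, (o ⊕ m) ⊕ o)  →  r(m, p, m)
  Units out:  drop o
  Sort arguments:  m ⊕ m ⊕ p ⊕ q ⊕ r(m, p, m) ⊕ r(p, q, m) ⊕ t(m, p, q)

Answer: yes — both canonical forms are m ⊕ m ⊕ p ⊕ q ⊕ r(m, p, m) ⊕ r(p, q, m) ⊕ t(m, p, q)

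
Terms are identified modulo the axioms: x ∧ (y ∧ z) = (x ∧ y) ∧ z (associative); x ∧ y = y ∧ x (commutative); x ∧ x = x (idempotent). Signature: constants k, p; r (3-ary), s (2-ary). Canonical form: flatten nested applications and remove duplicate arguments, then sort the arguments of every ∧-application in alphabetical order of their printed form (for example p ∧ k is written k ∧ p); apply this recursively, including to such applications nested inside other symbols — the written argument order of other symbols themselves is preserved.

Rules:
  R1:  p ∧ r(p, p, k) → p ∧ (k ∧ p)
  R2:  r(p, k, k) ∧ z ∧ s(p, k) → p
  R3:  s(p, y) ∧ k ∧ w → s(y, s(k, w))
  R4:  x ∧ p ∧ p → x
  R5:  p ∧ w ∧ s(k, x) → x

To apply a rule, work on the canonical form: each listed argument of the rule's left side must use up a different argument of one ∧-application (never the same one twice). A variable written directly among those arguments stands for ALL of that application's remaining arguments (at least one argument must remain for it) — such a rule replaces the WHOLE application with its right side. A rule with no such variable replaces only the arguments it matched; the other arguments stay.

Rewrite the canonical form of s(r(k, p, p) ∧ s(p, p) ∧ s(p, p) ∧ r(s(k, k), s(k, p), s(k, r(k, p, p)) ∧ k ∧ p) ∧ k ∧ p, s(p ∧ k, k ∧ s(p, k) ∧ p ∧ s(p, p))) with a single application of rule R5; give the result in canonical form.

Answer: s(k ∧ p ∧ r(k, p, p) ∧ r(s(k, k), s(k, p), r(k, p, p)) ∧ s(p, p), s(k ∧ p, k ∧ p ∧ s(p, k) ∧ s(p, p)))

Derivation:
Canonical form:  s(k ∧ p ∧ r(k, p, p) ∧ r(s(k, k), s(k, p), k ∧ p ∧ s(k, r(k, p, p))) ∧ s(p, p), s(k ∧ p, k ∧ p ∧ s(p, k) ∧ s(p, p)))
R5 matches:  uses p, s(k, r(k, p, p));  w := k, x := r(k, p, p)
The extension variable absorbs all remaining arguments, so the whole application is rewritten.
New term:  s(k ∧ p ∧ r(k, p, p) ∧ r(s(k, k), s(k, p), r(k, p, p)) ∧ s(p, p), s(k ∧ p, k ∧ p ∧ s(p, k) ∧ s(p, p)))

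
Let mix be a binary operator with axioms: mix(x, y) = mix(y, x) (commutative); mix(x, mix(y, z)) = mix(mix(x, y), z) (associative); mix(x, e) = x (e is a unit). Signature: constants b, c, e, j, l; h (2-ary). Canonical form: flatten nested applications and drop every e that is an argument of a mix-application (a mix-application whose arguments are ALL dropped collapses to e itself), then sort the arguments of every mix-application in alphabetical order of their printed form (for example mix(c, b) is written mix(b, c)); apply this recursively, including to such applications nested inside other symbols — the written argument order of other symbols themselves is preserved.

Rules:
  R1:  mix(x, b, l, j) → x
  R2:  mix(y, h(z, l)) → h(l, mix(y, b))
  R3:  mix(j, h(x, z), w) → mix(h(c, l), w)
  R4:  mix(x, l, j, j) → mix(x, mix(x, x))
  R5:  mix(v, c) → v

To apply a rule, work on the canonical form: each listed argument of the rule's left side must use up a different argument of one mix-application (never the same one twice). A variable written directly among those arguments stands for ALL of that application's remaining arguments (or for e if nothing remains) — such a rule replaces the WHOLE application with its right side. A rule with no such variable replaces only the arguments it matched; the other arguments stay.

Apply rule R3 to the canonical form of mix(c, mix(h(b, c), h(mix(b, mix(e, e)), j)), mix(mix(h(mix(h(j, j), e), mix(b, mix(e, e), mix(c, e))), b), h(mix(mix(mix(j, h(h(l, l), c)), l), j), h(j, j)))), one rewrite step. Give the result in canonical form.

Answer: mix(b, c, h(b, c), h(b, j), h(h(j, j), mix(b, c)), h(mix(h(c, l), j, l), h(j, j)))

Derivation:
Canonical form:  mix(b, c, h(b, c), h(b, j), h(h(j, j), mix(b, c)), h(mix(h(h(l, l), c), j, j, l), h(j, j)))
R3 matches:  uses h(h(l, l), c), j;  w := mix(j, l), x := h(l, l), z := c
Every leftover argument binds to the variable; the entire application is replaced.
Giving:  mix(b, c, h(b, c), h(b, j), h(h(j, j), mix(b, c)), h(mix(h(c, l), j, l), h(j, j)))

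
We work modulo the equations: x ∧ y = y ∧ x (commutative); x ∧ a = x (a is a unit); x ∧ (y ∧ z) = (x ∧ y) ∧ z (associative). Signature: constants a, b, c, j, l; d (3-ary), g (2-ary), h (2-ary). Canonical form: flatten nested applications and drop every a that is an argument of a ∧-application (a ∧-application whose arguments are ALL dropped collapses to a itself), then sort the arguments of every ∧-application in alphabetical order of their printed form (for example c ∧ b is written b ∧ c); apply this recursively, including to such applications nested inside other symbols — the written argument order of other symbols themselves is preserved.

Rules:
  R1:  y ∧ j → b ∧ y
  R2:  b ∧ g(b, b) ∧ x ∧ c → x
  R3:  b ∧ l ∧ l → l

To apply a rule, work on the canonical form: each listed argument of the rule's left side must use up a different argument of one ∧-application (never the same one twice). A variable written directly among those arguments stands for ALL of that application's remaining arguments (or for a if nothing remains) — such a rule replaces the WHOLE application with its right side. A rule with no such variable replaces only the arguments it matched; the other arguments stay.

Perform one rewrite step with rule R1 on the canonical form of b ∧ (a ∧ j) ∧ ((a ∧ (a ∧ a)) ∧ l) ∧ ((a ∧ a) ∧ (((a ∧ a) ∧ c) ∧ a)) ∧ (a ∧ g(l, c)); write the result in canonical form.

Canonical form:  b ∧ c ∧ g(l, c) ∧ j ∧ l
R1 matches:  uses j;  y := b ∧ c ∧ g(l, c) ∧ l
The extension variable absorbs all remaining arguments, so the whole application is rewritten.
New term:  b ∧ b ∧ c ∧ g(l, c) ∧ l

Answer: b ∧ b ∧ c ∧ g(l, c) ∧ l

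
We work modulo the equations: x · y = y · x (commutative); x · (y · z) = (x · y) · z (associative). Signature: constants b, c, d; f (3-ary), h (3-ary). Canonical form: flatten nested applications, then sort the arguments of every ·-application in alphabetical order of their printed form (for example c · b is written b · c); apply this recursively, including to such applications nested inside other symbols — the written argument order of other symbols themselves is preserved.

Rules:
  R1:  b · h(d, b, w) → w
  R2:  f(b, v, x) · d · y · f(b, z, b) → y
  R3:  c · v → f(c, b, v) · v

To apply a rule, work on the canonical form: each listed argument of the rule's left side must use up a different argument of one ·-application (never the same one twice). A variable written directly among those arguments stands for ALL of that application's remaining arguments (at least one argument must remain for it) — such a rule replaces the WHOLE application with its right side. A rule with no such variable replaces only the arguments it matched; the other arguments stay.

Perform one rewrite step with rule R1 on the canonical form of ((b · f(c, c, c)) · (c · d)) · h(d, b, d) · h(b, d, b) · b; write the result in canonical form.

Canonical form:  b · b · c · d · f(c, c, c) · h(b, d, b) · h(d, b, d)
R1 matches:  uses b, h(d, b, d);  w := d
Giving:  b · c · d · d · f(c, c, c) · h(b, d, b)

Answer: b · c · d · d · f(c, c, c) · h(b, d, b)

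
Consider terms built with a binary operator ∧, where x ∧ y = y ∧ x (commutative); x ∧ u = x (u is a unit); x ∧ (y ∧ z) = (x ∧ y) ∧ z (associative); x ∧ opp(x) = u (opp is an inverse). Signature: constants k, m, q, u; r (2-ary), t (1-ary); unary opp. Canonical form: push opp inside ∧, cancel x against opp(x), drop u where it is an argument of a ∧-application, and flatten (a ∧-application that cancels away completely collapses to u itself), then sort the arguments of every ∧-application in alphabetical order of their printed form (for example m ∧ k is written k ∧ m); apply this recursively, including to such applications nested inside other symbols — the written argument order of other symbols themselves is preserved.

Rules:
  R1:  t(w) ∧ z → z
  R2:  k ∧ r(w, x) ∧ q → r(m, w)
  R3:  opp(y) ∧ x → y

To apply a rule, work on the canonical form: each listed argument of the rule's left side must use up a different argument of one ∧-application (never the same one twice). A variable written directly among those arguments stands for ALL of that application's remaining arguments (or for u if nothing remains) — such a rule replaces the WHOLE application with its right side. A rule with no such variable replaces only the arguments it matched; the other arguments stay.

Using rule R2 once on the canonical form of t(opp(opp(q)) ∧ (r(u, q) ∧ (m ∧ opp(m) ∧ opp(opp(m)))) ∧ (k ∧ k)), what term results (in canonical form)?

Canonical form:  t(k ∧ k ∧ m ∧ q ∧ r(u, q))
Apply R2:  consuming k, q, r(u, q);  w := u, x := q
Result:  t(k ∧ m ∧ r(m, u))

Answer: t(k ∧ m ∧ r(m, u))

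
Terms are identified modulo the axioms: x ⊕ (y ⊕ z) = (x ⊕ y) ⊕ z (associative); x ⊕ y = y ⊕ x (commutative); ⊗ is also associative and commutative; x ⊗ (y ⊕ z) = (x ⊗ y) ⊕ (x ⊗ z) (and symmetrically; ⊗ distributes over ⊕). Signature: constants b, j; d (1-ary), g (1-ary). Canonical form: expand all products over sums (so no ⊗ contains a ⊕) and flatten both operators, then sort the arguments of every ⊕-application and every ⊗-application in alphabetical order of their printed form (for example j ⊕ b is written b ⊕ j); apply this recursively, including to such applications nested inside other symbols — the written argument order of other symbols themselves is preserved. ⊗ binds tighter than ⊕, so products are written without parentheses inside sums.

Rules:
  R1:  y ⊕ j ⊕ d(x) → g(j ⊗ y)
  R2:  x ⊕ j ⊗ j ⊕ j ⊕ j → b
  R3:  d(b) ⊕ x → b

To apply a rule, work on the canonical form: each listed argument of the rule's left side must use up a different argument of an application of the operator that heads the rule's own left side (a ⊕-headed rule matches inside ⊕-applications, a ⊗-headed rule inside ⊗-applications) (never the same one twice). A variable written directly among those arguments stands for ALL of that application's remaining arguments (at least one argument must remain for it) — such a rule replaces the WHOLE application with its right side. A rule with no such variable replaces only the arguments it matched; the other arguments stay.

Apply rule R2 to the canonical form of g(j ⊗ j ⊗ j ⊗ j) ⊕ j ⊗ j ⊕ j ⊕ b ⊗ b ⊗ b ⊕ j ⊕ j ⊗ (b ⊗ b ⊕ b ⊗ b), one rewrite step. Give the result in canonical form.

Canonical form:  b ⊗ b ⊗ b ⊕ b ⊗ b ⊗ j ⊕ b ⊗ b ⊗ j ⊕ g(j ⊗ j ⊗ j ⊗ j) ⊕ j ⊕ j ⊕ j ⊗ j
Apply R2:  consuming j, j, j ⊗ j;  x := b ⊗ b ⊗ b ⊕ b ⊗ b ⊗ j ⊕ b ⊗ b ⊗ j ⊕ g(j ⊗ j ⊗ j ⊗ j)
Every leftover argument binds to the variable; the entire application is replaced.
Giving:  b

Answer: b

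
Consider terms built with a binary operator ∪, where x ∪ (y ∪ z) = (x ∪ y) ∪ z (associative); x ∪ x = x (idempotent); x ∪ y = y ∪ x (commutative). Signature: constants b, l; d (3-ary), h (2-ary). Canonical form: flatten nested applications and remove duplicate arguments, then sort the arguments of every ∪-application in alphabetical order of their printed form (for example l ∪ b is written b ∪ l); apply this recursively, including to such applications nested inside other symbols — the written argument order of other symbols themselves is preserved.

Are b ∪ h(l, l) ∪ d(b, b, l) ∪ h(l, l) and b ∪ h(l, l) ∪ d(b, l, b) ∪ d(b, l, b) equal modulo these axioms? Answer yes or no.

Left:  b ∪ h(l, l) ∪ d(b, b, l) ∪ h(l, l)
  Idempotence:  drop duplicate h(l, l)
  Sort arguments:  b ∪ d(b, b, l) ∪ h(l, l)
Right:  b ∪ h(l, l) ∪ d(b, l, b) ∪ d(b, l, b)
  Drop duplicates:  drop duplicate d(b, l, b)
  Sort:  b ∪ d(b, l, b) ∪ h(l, l)

Answer: no — b ∪ d(b, b, l) ∪ h(l, l) vs b ∪ d(b, l, b) ∪ h(l, l)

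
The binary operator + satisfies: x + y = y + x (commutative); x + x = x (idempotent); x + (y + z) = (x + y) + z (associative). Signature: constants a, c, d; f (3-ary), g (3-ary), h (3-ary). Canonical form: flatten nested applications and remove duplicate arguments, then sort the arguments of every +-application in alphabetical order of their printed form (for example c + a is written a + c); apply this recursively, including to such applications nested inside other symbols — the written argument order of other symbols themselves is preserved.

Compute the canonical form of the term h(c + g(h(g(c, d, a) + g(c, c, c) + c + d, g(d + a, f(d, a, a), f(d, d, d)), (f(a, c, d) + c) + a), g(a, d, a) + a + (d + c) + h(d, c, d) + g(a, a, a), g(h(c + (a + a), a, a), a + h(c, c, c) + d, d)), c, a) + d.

Inside:  h(c + g(h(g(c, d, a) + g(c, c, c) + c + d, g(d + a, f(d, a, a), f(d, d, d)), (f(a, c, d) + c) + a), g(a, d, a) + a + (d + c) + h(d, c, d) + g(a, a, a), g(h(c + (a + a), a, a), a + h(c, c, c) + d, d)), c, a)  →  h(c + g(h(c + d + g(c, c, c) + g(c, d, a), g(a + d, f(d, a, a), f(d, d, d)), a + c + f(a, c, d)), a + c + d + g(a, a, a) + g(a, d, a) + h(d, c, d), g(h(a + c, a, a), a + d + h(c, c, c), d)), c, a)
Sort arguments:  d + h(c + g(h(c + d + g(c, c, c) + g(c, d, a), g(a + d, f(d, a, a), f(d, d, d)), a + c + f(a, c, d)), a + c + d + g(a, a, a) + g(a, d, a) + h(d, c, d), g(h(a + c, a, a), a + d + h(c, c, c), d)), c, a)

Answer: d + h(c + g(h(c + d + g(c, c, c) + g(c, d, a), g(a + d, f(d, a, a), f(d, d, d)), a + c + f(a, c, d)), a + c + d + g(a, a, a) + g(a, d, a) + h(d, c, d), g(h(a + c, a, a), a + d + h(c, c, c), d)), c, a)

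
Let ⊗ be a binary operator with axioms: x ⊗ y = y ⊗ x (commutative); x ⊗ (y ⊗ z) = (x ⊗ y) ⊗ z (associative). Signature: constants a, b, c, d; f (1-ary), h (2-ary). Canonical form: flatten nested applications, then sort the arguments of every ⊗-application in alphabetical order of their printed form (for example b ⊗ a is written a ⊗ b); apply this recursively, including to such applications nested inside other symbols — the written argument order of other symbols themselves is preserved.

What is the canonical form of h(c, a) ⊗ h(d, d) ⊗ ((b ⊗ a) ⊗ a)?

Answer: a ⊗ a ⊗ b ⊗ h(c, a) ⊗ h(d, d)

Derivation:
Un-nest:  h(c, a) ⊗ h(d, d) ⊗ b ⊗ a ⊗ a
Sort arguments:  a ⊗ a ⊗ b ⊗ h(c, a) ⊗ h(d, d)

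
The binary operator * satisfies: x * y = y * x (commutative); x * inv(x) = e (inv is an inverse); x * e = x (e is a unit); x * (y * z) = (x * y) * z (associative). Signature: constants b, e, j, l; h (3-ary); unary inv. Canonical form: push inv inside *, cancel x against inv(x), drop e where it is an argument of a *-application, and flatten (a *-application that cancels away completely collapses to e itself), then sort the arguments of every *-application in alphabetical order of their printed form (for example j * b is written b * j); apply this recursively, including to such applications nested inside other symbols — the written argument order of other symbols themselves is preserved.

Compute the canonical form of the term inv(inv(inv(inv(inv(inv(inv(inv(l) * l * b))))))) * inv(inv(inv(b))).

Answer: inv(b) * inv(b)

Derivation:
Push inv inside:  distribute inv over * and collapse double inv
Cancel inverse pairs:  l cancels
Combine occurrences:  inv(b) * inv(b)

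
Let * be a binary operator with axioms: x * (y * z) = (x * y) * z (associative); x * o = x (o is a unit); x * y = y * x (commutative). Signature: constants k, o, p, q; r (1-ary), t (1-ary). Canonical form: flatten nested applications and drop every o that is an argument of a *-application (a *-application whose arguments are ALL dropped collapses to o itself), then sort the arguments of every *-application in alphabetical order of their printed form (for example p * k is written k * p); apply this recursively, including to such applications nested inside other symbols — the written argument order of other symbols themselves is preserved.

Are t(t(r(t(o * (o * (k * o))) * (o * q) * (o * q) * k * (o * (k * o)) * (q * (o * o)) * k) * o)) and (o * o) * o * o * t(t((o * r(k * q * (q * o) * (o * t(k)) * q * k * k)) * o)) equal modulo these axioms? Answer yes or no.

Answer: yes — both canonical forms are t(t(r(k * k * k * q * q * q * t(k))))

Derivation:
Left:  t(t(r(t(o * (o * (k * o))) * (o * q) * (o * q) * k * (o * (k * o)) * (q * (o * o)) * k) * o))
  Descend into:  r(t(o * (o * (k * o))) * (o * q) * (o * q) * k * (o * (k * o)) * (q * (o * o)) * k) * o
  Simplify inside:  r(t(o * (o * (k * o))) * (o * q) * (o * q) * k * (o * (k * o)) * (q * (o * o)) * k)  →  r(k * k * k * q * q * q * t(k))
  Units out:  drop o
  Sort:  r(k * k * k * q * q * q * t(k))
  Reassemble:  t(t(r(k * k * k * q * q * q * t(k))))
Right:  (o * o) * o * o * t(t((o * r(k * q * (q * o) * (o * t(k)) * q * k * k)) * o))
  Un-nest:  o * o * o * o * t(t((o * r(k * q * (q * o) * (o * t(k)) * q * k * k)) * o))
  Inside:  t(t((o * r(k * q * (q * o) * (o * t(k)) * q * k * k)) * o))  →  t(t(r(k * k * k * q * q * q * t(k))))
  Drop the unit:  drop o (×4)
  Order the arguments:  t(t(r(k * k * k * q * q * q * t(k))))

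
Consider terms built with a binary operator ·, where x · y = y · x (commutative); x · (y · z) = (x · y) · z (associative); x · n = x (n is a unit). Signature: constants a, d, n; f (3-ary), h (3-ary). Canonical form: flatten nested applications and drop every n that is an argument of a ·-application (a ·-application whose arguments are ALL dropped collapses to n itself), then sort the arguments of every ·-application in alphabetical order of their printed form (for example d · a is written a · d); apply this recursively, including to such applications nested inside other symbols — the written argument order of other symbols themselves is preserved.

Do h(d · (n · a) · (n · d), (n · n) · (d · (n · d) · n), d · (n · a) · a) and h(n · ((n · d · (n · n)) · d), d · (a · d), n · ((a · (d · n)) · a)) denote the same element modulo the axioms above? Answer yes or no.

Left:  h(d · (n · a) · (n · d), (n · n) · (d · (n · d) · n), d · (n · a) · a)
  Focus inside:  (n · n) · (d · (n · d) · n)
  Un-nest:  n · n · d · n · d · n
  Drop the unit:  drop n (×4)
  Order the arguments:  d · d
  Reassemble:  h(a · d · d, d · d, a · a · d)
Right:  h(n · ((n · d · (n · n)) · d), d · (a · d), n · ((a · (d · n)) · a))
  Descend into:  n · ((n · d · (n · n)) · d)
  Merge nested applications:  n · n · d · n · n · d
  Units out:  drop n (×4)
  Order the arguments:  d · d
  Reassemble:  h(d · d, a · d · d, a · a · d)

Answer: no — h(a · d · d, d · d, a · a · d) vs h(d · d, a · d · d, a · a · d)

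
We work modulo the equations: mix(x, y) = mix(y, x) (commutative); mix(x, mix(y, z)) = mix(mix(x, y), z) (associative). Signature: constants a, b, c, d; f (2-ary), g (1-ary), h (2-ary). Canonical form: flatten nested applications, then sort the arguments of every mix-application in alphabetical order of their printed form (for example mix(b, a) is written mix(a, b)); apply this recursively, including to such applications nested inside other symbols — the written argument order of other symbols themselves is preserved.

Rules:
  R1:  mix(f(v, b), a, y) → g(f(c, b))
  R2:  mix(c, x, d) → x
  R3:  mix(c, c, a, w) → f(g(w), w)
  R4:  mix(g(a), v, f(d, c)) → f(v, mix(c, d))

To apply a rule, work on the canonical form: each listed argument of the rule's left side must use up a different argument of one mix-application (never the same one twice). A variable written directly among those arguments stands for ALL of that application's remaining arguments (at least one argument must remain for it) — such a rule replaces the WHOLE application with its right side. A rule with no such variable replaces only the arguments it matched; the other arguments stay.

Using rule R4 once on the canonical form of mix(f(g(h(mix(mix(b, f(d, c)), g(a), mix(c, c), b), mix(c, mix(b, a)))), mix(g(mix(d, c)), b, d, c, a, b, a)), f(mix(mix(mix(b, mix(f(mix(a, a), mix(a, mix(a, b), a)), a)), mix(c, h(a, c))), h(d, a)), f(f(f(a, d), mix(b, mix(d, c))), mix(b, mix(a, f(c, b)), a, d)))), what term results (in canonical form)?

Answer: mix(f(g(h(f(mix(b, b, c, c), mix(c, d)), mix(a, b, c))), mix(a, a, b, b, c, d, g(mix(c, d)))), f(mix(a, b, c, f(mix(a, a), mix(a, a, a, b)), h(a, c), h(d, a)), f(f(f(a, d), mix(b, c, d)), mix(a, a, b, d, f(c, b)))))

Derivation:
Canonical form:  mix(f(g(h(mix(b, b, c, c, f(d, c), g(a)), mix(a, b, c))), mix(a, a, b, b, c, d, g(mix(c, d)))), f(mix(a, b, c, f(mix(a, a), mix(a, a, a, b)), h(a, c), h(d, a)), f(f(f(a, d), mix(b, c, d)), mix(a, a, b, d, f(c, b)))))
Match R4:  consume f(d, c), g(a);  v := mix(b, b, c, c)
The extension variable absorbs all remaining arguments, so the whole application is rewritten.
Result:  mix(f(g(h(f(mix(b, b, c, c), mix(c, d)), mix(a, b, c))), mix(a, a, b, b, c, d, g(mix(c, d)))), f(mix(a, b, c, f(mix(a, a), mix(a, a, a, b)), h(a, c), h(d, a)), f(f(f(a, d), mix(b, c, d)), mix(a, a, b, d, f(c, b)))))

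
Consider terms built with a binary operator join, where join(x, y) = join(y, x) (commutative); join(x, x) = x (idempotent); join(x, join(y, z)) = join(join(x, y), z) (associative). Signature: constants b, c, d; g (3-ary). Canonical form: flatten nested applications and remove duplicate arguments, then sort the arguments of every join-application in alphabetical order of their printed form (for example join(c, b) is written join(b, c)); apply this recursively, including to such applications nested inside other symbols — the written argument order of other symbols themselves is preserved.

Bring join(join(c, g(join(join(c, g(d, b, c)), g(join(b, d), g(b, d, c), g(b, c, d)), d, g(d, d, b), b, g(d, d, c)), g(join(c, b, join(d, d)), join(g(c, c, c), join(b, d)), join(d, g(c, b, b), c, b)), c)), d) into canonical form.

Answer: join(c, d, g(join(b, c, d, g(d, b, c), g(d, d, b), g(d, d, c), g(join(b, d), g(b, d, c), g(b, c, d))), g(join(b, c, d), join(b, d, g(c, c, c)), join(b, c, d, g(c, b, b))), c))

Derivation:
Flatten:  join(c, g(join(join(c, g(d, b, c)), g(join(b, d), g(b, d, c), g(b, c, d)), d, g(d, d, b), b, g(d, d, c)), g(join(c, b, join(d, d)), join(g(c, c, c), join(b, d)), join(d, g(c, b, b), c, b)), c), d)
Simplify inside:  g(join(join(c, g(d, b, c)), g(join(b, d), g(b, d, c), g(b, c, d)), d, g(d, d, b), b, g(d, d, c)), g(join(c, b, join(d, d)), join(g(c, c, c), join(b, d)), join(d, g(c, b, b), c, b)), c)  →  g(join(b, c, d, g(d, b, c), g(d, d, b), g(d, d, c), g(join(b, d), g(b, d, c), g(b, c, d))), g(join(b, c, d), join(b, d, g(c, c, c)), join(b, c, d, g(c, b, b))), c)
Order the arguments:  join(c, d, g(join(b, c, d, g(d, b, c), g(d, d, b), g(d, d, c), g(join(b, d), g(b, d, c), g(b, c, d))), g(join(b, c, d), join(b, d, g(c, c, c)), join(b, c, d, g(c, b, b))), c))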